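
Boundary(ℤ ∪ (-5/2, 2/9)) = {-5/2, 2/9} ∪ (ℤ \ (-5/2, 2/9))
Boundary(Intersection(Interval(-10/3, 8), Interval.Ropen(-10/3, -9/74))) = {-10/3, -9/74}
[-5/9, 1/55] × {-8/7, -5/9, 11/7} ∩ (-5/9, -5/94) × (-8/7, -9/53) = (-5/9, -5/94) × {-5/9}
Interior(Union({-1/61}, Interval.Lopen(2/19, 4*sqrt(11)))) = Interval.open(2/19, 4*sqrt(11))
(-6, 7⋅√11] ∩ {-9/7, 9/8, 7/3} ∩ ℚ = {-9/7, 9/8, 7/3}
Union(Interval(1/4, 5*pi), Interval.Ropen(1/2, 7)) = Interval(1/4, 5*pi)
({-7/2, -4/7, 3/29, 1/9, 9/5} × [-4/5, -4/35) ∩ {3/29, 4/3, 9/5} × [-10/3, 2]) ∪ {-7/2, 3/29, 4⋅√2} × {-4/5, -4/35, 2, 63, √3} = ({3/29, 9/5} × [-4/5, -4/35)) ∪ ({-7/2, 3/29, 4⋅√2} × {-4/5, -4/35, 2, 63, √3})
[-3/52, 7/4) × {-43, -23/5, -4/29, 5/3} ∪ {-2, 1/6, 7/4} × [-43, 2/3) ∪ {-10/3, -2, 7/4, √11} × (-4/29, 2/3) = ({-2, 1/6, 7/4} × [-43, 2/3)) ∪ ([-3/52, 7/4) × {-43, -23/5, -4/29, 5/3}) ∪ ({-10/3, -2, 7/4, √11} × (-4/29, 2/3))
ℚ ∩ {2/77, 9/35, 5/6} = {2/77, 9/35, 5/6}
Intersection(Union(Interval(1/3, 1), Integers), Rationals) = Union(Integers, Intersection(Interval(1/3, 1), Rationals))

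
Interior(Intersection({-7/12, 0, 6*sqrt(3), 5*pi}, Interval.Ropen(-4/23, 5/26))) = EmptySet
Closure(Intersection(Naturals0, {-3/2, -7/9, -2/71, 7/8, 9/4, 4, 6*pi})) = {4}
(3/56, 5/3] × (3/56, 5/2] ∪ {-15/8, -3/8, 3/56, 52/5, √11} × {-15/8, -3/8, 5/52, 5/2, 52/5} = ((3/56, 5/3] × (3/56, 5/2]) ∪ ({-15/8, -3/8, 3/56, 52/5, √11} × {-15/8, -3/8, 5/52, 5/2, 52/5})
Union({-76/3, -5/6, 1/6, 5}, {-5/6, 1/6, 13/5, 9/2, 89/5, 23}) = {-76/3, -5/6, 1/6, 13/5, 9/2, 5, 89/5, 23}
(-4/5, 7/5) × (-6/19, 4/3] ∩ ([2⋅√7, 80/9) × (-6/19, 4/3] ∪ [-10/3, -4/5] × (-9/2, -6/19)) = ∅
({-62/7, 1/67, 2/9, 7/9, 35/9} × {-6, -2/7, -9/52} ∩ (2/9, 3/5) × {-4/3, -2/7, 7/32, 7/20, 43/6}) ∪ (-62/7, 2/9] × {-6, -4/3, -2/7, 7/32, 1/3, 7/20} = (-62/7, 2/9] × {-6, -4/3, -2/7, 7/32, 1/3, 7/20}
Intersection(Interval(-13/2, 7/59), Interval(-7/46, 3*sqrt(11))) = Interval(-7/46, 7/59)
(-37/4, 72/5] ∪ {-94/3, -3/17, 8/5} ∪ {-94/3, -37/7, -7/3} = {-94/3} ∪ (-37/4, 72/5]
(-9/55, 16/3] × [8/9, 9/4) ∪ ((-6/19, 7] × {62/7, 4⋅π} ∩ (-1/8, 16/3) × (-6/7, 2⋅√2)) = (-9/55, 16/3] × [8/9, 9/4)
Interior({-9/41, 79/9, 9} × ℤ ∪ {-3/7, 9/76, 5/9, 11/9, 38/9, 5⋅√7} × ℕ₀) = ∅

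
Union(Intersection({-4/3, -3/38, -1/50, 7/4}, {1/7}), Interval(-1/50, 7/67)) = Interval(-1/50, 7/67)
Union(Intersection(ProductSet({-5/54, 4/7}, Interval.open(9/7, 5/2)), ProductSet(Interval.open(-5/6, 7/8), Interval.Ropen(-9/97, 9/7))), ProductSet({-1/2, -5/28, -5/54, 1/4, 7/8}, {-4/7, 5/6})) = ProductSet({-1/2, -5/28, -5/54, 1/4, 7/8}, {-4/7, 5/6})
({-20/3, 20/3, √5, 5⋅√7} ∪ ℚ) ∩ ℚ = ℚ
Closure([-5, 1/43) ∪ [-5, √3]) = [-5, √3]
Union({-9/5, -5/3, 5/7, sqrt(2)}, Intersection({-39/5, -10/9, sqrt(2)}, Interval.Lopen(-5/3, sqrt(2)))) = {-9/5, -5/3, -10/9, 5/7, sqrt(2)}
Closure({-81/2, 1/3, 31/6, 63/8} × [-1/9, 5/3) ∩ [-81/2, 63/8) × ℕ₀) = {-81/2, 1/3, 31/6} × {0, 1}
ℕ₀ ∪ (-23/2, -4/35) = (-23/2, -4/35) ∪ ℕ₀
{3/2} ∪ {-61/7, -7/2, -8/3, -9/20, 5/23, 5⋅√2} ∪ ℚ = ℚ ∪ {5⋅√2}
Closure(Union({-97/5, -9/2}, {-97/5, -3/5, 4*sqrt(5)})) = {-97/5, -9/2, -3/5, 4*sqrt(5)}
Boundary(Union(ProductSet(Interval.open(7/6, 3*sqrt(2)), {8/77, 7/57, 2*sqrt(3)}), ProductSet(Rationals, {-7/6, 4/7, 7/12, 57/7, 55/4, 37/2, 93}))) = Union(ProductSet(Interval(7/6, 3*sqrt(2)), {8/77, 7/57, 2*sqrt(3)}), ProductSet(Reals, {-7/6, 4/7, 7/12, 57/7, 55/4, 37/2, 93}))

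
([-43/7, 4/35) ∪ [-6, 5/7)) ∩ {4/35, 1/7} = {4/35, 1/7}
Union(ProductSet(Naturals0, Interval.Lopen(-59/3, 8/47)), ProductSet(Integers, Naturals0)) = Union(ProductSet(Integers, Naturals0), ProductSet(Naturals0, Interval.Lopen(-59/3, 8/47)))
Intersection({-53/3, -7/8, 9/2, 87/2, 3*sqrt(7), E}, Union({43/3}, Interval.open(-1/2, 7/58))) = EmptySet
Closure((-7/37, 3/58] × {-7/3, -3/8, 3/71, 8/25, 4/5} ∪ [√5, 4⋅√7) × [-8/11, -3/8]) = ([-7/37, 3/58] × {-7/3, -3/8, 3/71, 8/25, 4/5}) ∪ ([√5, 4⋅√7] × [-8/11, -3/8])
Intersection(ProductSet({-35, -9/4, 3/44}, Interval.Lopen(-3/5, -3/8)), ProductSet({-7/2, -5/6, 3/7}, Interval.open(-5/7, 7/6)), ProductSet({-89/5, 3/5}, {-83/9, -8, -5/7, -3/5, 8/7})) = EmptySet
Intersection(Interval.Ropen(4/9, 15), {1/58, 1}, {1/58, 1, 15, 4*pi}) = {1}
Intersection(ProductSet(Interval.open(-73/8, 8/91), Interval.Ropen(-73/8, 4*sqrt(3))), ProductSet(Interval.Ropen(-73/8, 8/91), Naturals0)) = ProductSet(Interval.open(-73/8, 8/91), Range(0, 7, 1))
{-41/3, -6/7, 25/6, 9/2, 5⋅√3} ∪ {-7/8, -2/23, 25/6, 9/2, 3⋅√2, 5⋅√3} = {-41/3, -7/8, -6/7, -2/23, 25/6, 9/2, 3⋅√2, 5⋅√3}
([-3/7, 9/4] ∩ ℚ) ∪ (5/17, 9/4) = [5/17, 9/4] ∪ (ℚ ∩ [-3/7, 9/4])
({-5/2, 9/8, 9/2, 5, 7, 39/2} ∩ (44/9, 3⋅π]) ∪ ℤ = ℤ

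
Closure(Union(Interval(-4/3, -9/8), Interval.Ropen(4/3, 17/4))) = Union(Interval(-4/3, -9/8), Interval(4/3, 17/4))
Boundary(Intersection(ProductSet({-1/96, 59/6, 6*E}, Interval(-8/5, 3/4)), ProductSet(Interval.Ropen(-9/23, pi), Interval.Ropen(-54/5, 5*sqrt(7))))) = ProductSet({-1/96}, Interval(-8/5, 3/4))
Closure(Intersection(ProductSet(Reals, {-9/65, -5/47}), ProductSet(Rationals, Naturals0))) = EmptySet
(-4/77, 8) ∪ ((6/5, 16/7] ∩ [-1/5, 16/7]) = (-4/77, 8)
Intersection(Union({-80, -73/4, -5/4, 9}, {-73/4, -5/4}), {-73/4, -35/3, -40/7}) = {-73/4}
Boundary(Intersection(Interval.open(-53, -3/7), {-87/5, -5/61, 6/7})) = {-87/5}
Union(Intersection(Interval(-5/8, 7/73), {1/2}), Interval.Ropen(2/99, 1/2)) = Interval.Ropen(2/99, 1/2)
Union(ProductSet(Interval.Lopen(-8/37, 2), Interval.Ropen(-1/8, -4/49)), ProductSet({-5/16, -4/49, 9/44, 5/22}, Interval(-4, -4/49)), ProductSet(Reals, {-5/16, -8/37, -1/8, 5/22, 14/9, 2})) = Union(ProductSet({-5/16, -4/49, 9/44, 5/22}, Interval(-4, -4/49)), ProductSet(Interval.Lopen(-8/37, 2), Interval.Ropen(-1/8, -4/49)), ProductSet(Reals, {-5/16, -8/37, -1/8, 5/22, 14/9, 2}))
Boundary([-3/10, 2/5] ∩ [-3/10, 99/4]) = {-3/10, 2/5}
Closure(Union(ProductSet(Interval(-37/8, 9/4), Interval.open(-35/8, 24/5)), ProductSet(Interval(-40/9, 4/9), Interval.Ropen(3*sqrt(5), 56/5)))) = Union(ProductSet(Interval(-37/8, 9/4), Interval(-35/8, 24/5)), ProductSet(Interval(-40/9, 4/9), Interval(3*sqrt(5), 56/5)))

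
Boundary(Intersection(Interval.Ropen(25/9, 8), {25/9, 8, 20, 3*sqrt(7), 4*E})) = {25/9, 3*sqrt(7)}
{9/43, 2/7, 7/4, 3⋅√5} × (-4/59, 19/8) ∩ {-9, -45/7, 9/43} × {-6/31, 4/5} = {9/43} × {4/5}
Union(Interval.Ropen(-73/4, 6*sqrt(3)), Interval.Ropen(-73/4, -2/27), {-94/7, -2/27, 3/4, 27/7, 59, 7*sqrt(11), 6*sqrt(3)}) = Union({59, 7*sqrt(11)}, Interval(-73/4, 6*sqrt(3)))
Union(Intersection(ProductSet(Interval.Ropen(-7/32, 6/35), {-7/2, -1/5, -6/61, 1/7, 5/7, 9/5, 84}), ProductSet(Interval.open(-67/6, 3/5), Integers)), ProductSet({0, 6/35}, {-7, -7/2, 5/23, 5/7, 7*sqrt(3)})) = Union(ProductSet({0, 6/35}, {-7, -7/2, 5/23, 5/7, 7*sqrt(3)}), ProductSet(Interval.Ropen(-7/32, 6/35), {84}))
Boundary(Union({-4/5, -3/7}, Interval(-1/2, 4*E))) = {-4/5, -1/2, 4*E}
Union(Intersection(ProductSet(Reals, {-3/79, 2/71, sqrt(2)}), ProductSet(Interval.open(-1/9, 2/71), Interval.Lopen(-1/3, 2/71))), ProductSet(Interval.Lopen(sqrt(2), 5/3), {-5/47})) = Union(ProductSet(Interval.open(-1/9, 2/71), {-3/79, 2/71}), ProductSet(Interval.Lopen(sqrt(2), 5/3), {-5/47}))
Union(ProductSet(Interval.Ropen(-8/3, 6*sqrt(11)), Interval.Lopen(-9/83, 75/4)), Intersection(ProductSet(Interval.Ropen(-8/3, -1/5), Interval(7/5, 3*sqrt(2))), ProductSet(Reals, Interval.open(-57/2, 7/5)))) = ProductSet(Interval.Ropen(-8/3, 6*sqrt(11)), Interval.Lopen(-9/83, 75/4))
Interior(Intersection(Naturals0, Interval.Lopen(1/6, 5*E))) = EmptySet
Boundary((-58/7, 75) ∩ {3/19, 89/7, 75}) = {3/19, 89/7}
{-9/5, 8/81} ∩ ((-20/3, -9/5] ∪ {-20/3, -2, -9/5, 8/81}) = {-9/5, 8/81}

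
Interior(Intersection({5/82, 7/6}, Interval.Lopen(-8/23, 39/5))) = EmptySet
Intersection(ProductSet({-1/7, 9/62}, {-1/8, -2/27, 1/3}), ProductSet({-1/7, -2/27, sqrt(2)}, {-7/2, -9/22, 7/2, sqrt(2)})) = EmptySet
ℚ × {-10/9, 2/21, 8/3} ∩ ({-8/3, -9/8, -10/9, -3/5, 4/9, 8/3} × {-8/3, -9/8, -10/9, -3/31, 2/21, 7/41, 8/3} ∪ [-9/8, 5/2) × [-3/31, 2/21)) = {-8/3, -9/8, -10/9, -3/5, 4/9, 8/3} × {-10/9, 2/21, 8/3}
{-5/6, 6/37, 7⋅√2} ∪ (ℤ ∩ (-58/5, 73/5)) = {-11, -10, …, 14} ∪ {-5/6, 6/37, 7⋅√2}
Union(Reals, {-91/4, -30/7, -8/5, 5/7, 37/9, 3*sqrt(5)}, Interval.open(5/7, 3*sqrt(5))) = Interval(-oo, oo)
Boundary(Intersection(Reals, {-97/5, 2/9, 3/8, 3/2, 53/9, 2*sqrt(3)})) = {-97/5, 2/9, 3/8, 3/2, 53/9, 2*sqrt(3)}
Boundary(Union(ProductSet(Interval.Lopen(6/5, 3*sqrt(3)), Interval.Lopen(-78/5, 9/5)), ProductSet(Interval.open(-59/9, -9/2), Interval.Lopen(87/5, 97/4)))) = Union(ProductSet({-59/9, -9/2}, Interval(87/5, 97/4)), ProductSet({6/5, 3*sqrt(3)}, Interval(-78/5, 9/5)), ProductSet(Interval(-59/9, -9/2), {87/5, 97/4}), ProductSet(Interval(6/5, 3*sqrt(3)), {-78/5, 9/5}))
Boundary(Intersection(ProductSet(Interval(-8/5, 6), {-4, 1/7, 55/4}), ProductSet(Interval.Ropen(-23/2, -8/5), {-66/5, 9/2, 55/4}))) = EmptySet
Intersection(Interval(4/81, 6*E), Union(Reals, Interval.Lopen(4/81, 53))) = Interval(4/81, 6*E)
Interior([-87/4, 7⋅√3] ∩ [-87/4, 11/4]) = (-87/4, 11/4)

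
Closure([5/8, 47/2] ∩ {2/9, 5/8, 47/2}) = {5/8, 47/2}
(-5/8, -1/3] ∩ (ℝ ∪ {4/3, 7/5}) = (-5/8, -1/3]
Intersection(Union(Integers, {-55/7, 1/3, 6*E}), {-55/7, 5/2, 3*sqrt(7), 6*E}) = {-55/7, 6*E}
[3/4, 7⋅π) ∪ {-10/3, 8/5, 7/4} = {-10/3} ∪ [3/4, 7⋅π)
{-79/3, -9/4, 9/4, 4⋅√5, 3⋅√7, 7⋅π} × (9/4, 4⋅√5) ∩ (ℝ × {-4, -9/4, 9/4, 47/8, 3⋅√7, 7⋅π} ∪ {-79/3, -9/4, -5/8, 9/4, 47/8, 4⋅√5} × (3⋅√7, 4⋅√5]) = ({-79/3, -9/4, 9/4, 4⋅√5} × (3⋅√7, 4⋅√5)) ∪ ({-79/3, -9/4, 9/4, 4⋅√5, 3⋅√7, 7⋅π} × {47/8, 3⋅√7})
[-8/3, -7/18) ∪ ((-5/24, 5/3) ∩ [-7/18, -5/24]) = [-8/3, -7/18)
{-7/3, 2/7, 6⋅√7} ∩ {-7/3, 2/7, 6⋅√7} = {-7/3, 2/7, 6⋅√7}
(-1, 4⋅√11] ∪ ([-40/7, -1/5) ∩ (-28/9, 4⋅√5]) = (-28/9, 4⋅√11]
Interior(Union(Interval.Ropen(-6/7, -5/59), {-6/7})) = Interval.open(-6/7, -5/59)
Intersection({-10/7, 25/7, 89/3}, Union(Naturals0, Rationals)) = {-10/7, 25/7, 89/3}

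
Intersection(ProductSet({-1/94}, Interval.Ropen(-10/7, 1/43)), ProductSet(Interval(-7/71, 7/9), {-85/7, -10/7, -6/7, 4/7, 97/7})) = ProductSet({-1/94}, {-10/7, -6/7})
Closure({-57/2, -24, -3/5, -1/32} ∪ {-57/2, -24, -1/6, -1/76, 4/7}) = {-57/2, -24, -3/5, -1/6, -1/32, -1/76, 4/7}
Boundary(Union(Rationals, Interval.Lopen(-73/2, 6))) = Union(Interval(-oo, -73/2), Interval(6, oo))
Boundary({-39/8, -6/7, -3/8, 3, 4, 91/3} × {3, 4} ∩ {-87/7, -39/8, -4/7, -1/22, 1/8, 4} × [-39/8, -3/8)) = ∅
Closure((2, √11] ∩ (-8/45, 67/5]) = [2, √11]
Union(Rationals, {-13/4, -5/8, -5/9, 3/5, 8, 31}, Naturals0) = Rationals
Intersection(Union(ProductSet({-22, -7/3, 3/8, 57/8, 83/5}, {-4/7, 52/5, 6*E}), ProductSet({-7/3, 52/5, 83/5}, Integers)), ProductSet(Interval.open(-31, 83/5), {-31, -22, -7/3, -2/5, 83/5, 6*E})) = Union(ProductSet({-7/3, 52/5}, {-31, -22}), ProductSet({-22, -7/3, 3/8, 57/8}, {6*E}))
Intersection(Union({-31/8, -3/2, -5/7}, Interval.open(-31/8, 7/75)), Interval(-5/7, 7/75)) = Interval.Ropen(-5/7, 7/75)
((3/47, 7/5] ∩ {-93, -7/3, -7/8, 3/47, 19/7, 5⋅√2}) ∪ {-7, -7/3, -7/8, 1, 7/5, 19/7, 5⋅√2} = {-7, -7/3, -7/8, 1, 7/5, 19/7, 5⋅√2}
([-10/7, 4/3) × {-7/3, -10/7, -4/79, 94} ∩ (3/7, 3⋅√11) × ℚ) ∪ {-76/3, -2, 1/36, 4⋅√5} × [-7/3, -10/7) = ((3/7, 4/3) × {-7/3, -10/7, -4/79, 94}) ∪ ({-76/3, -2, 1/36, 4⋅√5} × [-7/3, -10/7))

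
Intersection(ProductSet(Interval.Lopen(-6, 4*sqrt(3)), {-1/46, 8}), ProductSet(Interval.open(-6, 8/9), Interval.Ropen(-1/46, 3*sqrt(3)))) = ProductSet(Interval.open(-6, 8/9), {-1/46})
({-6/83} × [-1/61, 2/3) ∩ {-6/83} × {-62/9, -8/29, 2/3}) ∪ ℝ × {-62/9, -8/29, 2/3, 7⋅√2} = ℝ × {-62/9, -8/29, 2/3, 7⋅√2}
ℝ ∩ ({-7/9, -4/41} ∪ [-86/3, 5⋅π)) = [-86/3, 5⋅π)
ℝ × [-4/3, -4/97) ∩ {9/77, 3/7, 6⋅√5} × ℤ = {9/77, 3/7, 6⋅√5} × {-1}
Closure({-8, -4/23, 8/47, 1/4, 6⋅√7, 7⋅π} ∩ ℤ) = {-8}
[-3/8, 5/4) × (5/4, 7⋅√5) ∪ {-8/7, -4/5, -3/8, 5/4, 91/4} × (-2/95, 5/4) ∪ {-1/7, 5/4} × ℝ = ({-1/7, 5/4} × ℝ) ∪ ({-8/7, -4/5, -3/8, 5/4, 91/4} × (-2/95, 5/4)) ∪ ([-3/8, 5/4) × (5/4, 7⋅√5))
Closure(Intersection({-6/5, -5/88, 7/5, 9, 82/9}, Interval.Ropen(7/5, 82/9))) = {7/5, 9}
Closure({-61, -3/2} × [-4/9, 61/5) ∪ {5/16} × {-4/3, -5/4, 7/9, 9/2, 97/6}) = ({5/16} × {-4/3, -5/4, 7/9, 9/2, 97/6}) ∪ ({-61, -3/2} × [-4/9, 61/5])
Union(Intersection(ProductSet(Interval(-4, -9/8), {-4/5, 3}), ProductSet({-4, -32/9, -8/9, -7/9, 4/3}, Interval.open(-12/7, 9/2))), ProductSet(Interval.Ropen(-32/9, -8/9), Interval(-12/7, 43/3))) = Union(ProductSet({-4, -32/9}, {-4/5, 3}), ProductSet(Interval.Ropen(-32/9, -8/9), Interval(-12/7, 43/3)))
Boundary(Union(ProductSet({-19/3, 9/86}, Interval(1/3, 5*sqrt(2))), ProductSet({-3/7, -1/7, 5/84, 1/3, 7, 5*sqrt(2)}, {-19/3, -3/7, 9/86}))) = Union(ProductSet({-19/3, 9/86}, Interval(1/3, 5*sqrt(2))), ProductSet({-3/7, -1/7, 5/84, 1/3, 7, 5*sqrt(2)}, {-19/3, -3/7, 9/86}))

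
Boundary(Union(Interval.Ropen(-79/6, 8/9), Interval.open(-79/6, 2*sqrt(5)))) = {-79/6, 2*sqrt(5)}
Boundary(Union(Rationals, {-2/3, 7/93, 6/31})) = Reals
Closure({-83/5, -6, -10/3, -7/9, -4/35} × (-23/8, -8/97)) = {-83/5, -6, -10/3, -7/9, -4/35} × [-23/8, -8/97]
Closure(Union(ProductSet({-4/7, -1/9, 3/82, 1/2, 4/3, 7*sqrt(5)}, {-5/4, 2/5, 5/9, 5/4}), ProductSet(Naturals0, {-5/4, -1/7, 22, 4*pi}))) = Union(ProductSet({-4/7, -1/9, 3/82, 1/2, 4/3, 7*sqrt(5)}, {-5/4, 2/5, 5/9, 5/4}), ProductSet(Naturals0, {-5/4, -1/7, 22, 4*pi}))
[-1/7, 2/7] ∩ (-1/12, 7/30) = (-1/12, 7/30)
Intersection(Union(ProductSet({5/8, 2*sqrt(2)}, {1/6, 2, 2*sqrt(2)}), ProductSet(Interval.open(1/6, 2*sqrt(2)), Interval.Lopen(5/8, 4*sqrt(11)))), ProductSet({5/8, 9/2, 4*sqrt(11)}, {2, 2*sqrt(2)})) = ProductSet({5/8}, {2, 2*sqrt(2)})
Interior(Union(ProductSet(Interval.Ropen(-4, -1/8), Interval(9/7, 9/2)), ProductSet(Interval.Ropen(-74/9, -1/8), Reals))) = ProductSet(Interval.open(-74/9, -1/8), Reals)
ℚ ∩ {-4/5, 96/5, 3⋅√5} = {-4/5, 96/5}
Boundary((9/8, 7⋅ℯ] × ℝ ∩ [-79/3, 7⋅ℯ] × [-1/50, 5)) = ({9/8, 7⋅ℯ} × [-1/50, 5]) ∪ ([9/8, 7⋅ℯ] × {-1/50, 5})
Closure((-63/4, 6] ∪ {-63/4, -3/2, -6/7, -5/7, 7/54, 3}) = [-63/4, 6]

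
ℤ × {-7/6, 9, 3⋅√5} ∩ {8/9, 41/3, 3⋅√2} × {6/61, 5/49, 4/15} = ∅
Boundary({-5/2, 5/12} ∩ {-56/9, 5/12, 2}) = {5/12}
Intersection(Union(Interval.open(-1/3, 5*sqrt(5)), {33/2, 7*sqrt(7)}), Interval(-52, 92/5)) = Union({33/2}, Interval.open(-1/3, 5*sqrt(5)))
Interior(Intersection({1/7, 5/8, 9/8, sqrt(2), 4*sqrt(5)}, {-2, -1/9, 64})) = EmptySet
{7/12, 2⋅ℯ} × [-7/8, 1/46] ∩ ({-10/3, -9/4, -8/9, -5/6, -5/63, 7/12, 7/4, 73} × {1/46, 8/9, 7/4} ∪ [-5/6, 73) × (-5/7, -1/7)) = ({7/12} × {1/46}) ∪ ({7/12, 2⋅ℯ} × (-5/7, -1/7))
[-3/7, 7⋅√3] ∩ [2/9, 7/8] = [2/9, 7/8]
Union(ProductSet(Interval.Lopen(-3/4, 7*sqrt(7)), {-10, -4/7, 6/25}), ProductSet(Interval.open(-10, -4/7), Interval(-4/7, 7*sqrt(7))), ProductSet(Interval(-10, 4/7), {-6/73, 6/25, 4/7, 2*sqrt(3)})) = Union(ProductSet(Interval.open(-10, -4/7), Interval(-4/7, 7*sqrt(7))), ProductSet(Interval(-10, 4/7), {-6/73, 6/25, 4/7, 2*sqrt(3)}), ProductSet(Interval.Lopen(-3/4, 7*sqrt(7)), {-10, -4/7, 6/25}))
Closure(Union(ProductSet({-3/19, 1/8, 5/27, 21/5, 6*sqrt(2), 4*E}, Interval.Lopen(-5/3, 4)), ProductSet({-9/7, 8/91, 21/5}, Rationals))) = Union(ProductSet({-9/7, 8/91, 21/5}, Reals), ProductSet({-3/19, 1/8, 5/27, 21/5, 6*sqrt(2), 4*E}, Interval(-5/3, 4)))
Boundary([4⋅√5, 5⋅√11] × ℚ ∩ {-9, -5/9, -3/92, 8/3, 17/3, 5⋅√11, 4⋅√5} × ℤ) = {5⋅√11, 4⋅√5} × ℤ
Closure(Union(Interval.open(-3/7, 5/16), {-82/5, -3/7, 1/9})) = Union({-82/5}, Interval(-3/7, 5/16))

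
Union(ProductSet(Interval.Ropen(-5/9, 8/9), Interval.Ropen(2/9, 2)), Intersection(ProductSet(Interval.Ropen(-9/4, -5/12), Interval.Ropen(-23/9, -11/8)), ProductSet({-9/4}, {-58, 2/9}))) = ProductSet(Interval.Ropen(-5/9, 8/9), Interval.Ropen(2/9, 2))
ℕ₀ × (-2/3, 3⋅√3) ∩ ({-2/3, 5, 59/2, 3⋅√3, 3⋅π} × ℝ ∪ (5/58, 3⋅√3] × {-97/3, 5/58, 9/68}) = ({1, 2, …, 5} × {5/58, 9/68}) ∪ ({5} × (-2/3, 3⋅√3))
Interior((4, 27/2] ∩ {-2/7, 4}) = ∅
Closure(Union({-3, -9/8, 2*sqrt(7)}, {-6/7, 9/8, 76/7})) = {-3, -9/8, -6/7, 9/8, 76/7, 2*sqrt(7)}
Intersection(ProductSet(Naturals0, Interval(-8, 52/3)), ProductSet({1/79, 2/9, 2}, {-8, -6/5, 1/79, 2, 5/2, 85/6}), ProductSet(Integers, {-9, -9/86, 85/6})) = ProductSet({2}, {85/6})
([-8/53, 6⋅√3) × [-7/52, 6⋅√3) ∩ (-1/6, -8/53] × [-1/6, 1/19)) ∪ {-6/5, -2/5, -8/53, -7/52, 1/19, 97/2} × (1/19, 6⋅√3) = ({-8/53} × [-7/52, 1/19)) ∪ ({-6/5, -2/5, -8/53, -7/52, 1/19, 97/2} × (1/19, 6⋅√3))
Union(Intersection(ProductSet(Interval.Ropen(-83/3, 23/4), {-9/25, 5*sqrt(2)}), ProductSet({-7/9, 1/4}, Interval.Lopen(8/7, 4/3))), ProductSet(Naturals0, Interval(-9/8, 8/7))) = ProductSet(Naturals0, Interval(-9/8, 8/7))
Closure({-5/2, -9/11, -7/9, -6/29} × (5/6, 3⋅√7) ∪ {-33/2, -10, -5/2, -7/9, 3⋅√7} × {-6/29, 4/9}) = ({-33/2, -10, -5/2, -7/9, 3⋅√7} × {-6/29, 4/9}) ∪ ({-5/2, -9/11, -7/9, -6/29} × [5/6, 3⋅√7])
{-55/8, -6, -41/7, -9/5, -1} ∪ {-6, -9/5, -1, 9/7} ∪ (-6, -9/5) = {-55/8, -1, 9/7} ∪ [-6, -9/5]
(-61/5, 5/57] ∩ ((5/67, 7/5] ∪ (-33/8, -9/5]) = (-33/8, -9/5] ∪ (5/67, 5/57]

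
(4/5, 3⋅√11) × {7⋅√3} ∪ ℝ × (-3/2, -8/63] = (ℝ × (-3/2, -8/63]) ∪ ((4/5, 3⋅√11) × {7⋅√3})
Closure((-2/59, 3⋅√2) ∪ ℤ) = ℤ ∪ [-2/59, 3⋅√2]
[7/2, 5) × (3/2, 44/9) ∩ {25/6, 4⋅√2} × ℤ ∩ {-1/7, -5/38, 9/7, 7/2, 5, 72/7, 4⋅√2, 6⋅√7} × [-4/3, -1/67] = ∅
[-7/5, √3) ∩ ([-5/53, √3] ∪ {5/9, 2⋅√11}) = [-5/53, √3)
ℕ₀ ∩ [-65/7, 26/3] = {0, 1, …, 8}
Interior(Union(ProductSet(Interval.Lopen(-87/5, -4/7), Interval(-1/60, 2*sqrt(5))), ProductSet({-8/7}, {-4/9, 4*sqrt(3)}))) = ProductSet(Interval.open(-87/5, -4/7), Interval.open(-1/60, 2*sqrt(5)))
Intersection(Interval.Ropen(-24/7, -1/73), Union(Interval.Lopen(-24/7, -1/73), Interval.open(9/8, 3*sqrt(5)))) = Interval.open(-24/7, -1/73)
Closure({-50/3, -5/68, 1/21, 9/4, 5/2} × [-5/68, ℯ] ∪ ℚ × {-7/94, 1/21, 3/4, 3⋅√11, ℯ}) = ({-50/3, -5/68, 1/21, 9/4, 5/2} × [-5/68, ℯ]) ∪ (ℝ × {-7/94, 1/21, 3/4, 3⋅√11, ℯ})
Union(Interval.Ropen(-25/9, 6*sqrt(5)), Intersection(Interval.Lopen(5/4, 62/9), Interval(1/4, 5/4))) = Interval.Ropen(-25/9, 6*sqrt(5))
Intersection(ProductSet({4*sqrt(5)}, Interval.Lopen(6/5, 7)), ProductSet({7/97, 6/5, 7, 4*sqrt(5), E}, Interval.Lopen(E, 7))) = ProductSet({4*sqrt(5)}, Interval.Lopen(E, 7))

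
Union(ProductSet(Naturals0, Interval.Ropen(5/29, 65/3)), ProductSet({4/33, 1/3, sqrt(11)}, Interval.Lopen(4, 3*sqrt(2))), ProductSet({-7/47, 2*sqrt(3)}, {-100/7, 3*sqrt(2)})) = Union(ProductSet({-7/47, 2*sqrt(3)}, {-100/7, 3*sqrt(2)}), ProductSet({4/33, 1/3, sqrt(11)}, Interval.Lopen(4, 3*sqrt(2))), ProductSet(Naturals0, Interval.Ropen(5/29, 65/3)))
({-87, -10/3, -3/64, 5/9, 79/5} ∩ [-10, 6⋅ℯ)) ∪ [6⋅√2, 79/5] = {-10/3, -3/64, 5/9} ∪ [6⋅√2, 79/5]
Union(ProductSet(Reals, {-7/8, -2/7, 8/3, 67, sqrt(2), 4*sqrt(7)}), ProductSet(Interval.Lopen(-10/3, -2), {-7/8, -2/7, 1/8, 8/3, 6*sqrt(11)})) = Union(ProductSet(Interval.Lopen(-10/3, -2), {-7/8, -2/7, 1/8, 8/3, 6*sqrt(11)}), ProductSet(Reals, {-7/8, -2/7, 8/3, 67, sqrt(2), 4*sqrt(7)}))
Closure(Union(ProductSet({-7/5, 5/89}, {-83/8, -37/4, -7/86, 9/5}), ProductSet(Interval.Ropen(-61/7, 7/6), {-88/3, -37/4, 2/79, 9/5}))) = Union(ProductSet({-7/5, 5/89}, {-83/8, -37/4, -7/86, 9/5}), ProductSet(Interval(-61/7, 7/6), {-88/3, -37/4, 2/79, 9/5}))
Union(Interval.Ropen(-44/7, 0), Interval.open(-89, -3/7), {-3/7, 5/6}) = Union({5/6}, Interval.open(-89, 0))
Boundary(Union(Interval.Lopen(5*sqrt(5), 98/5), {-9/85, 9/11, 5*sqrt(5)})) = {-9/85, 9/11, 98/5, 5*sqrt(5)}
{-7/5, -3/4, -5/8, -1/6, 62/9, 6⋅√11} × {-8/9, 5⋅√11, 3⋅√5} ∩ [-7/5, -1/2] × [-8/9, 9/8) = {-7/5, -3/4, -5/8} × {-8/9}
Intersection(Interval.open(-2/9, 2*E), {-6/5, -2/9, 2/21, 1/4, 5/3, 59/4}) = {2/21, 1/4, 5/3}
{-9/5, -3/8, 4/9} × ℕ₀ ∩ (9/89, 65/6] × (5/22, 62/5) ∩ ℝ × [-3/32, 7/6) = {4/9} × {1}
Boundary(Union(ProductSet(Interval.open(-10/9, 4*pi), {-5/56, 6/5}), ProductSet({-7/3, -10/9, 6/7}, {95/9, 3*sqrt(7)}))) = Union(ProductSet({-7/3, -10/9, 6/7}, {95/9, 3*sqrt(7)}), ProductSet(Interval(-10/9, 4*pi), {-5/56, 6/5}))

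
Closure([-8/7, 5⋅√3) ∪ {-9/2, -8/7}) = {-9/2} ∪ [-8/7, 5⋅√3]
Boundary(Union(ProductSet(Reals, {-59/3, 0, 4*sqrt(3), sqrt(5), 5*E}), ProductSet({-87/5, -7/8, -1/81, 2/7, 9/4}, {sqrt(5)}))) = ProductSet(Reals, {-59/3, 0, 4*sqrt(3), sqrt(5), 5*E})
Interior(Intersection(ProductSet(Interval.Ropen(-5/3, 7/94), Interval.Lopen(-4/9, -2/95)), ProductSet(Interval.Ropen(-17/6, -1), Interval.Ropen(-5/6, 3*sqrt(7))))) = ProductSet(Interval.open(-5/3, -1), Interval.open(-4/9, -2/95))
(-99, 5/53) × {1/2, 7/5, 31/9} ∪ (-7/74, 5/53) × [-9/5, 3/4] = ((-99, 5/53) × {1/2, 7/5, 31/9}) ∪ ((-7/74, 5/53) × [-9/5, 3/4])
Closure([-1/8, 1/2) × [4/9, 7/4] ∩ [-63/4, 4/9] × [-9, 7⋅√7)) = [-1/8, 4/9] × [4/9, 7/4]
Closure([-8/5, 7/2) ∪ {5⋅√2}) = [-8/5, 7/2] ∪ {5⋅√2}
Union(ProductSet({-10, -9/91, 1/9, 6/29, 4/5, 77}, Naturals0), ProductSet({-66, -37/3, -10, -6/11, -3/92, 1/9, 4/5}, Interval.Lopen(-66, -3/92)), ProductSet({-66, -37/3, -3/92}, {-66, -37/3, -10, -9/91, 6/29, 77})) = Union(ProductSet({-66, -37/3, -3/92}, {-66, -37/3, -10, -9/91, 6/29, 77}), ProductSet({-10, -9/91, 1/9, 6/29, 4/5, 77}, Naturals0), ProductSet({-66, -37/3, -10, -6/11, -3/92, 1/9, 4/5}, Interval.Lopen(-66, -3/92)))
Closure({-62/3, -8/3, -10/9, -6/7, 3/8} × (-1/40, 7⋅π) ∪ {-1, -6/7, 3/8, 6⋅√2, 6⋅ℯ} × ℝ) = ({-62/3, -8/3, -10/9, -6/7, 3/8} × [-1/40, 7⋅π]) ∪ ({-1, -6/7, 3/8, 6⋅√2, 6⋅ℯ} × ℝ)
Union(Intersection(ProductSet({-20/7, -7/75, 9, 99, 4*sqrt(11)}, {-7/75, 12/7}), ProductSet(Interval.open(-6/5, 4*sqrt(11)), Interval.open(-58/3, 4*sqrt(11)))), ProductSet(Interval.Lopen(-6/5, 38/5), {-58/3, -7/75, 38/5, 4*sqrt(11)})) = Union(ProductSet({-7/75, 9}, {-7/75, 12/7}), ProductSet(Interval.Lopen(-6/5, 38/5), {-58/3, -7/75, 38/5, 4*sqrt(11)}))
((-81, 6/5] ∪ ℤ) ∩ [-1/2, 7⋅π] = [-1/2, 6/5] ∪ {0, 1, …, 21}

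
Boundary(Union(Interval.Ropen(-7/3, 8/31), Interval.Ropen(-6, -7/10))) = {-6, 8/31}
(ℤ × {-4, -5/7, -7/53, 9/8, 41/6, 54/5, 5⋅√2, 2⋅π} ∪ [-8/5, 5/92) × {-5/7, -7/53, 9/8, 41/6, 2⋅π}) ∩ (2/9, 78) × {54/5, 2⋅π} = {1, 2, …, 77} × {54/5, 2⋅π}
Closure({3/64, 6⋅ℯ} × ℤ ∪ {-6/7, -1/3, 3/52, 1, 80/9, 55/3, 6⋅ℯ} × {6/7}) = ({3/64, 6⋅ℯ} × ℤ) ∪ ({-6/7, -1/3, 3/52, 1, 80/9, 55/3, 6⋅ℯ} × {6/7})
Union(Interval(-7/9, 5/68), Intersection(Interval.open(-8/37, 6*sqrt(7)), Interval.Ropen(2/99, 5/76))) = Interval(-7/9, 5/68)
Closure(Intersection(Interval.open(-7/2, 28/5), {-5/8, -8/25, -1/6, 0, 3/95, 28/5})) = {-5/8, -8/25, -1/6, 0, 3/95}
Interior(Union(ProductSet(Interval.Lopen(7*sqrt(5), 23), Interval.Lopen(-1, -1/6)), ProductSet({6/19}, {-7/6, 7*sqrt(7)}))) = ProductSet(Interval.open(7*sqrt(5), 23), Interval.open(-1, -1/6))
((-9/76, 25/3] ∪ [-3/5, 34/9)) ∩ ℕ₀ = {0, 1, …, 8}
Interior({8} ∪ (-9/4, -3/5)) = (-9/4, -3/5)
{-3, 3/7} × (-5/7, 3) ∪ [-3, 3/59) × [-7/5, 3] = ({-3, 3/7} × (-5/7, 3)) ∪ ([-3, 3/59) × [-7/5, 3])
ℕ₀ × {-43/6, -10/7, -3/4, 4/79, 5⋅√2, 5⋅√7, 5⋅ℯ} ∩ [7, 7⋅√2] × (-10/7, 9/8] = {7, 8, 9} × {-3/4, 4/79}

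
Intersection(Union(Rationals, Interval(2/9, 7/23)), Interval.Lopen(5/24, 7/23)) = Union(Intersection(Interval.Lopen(5/24, 7/23), Rationals), Interval(2/9, 7/23))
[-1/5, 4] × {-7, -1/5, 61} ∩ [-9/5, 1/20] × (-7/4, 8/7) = [-1/5, 1/20] × {-1/5}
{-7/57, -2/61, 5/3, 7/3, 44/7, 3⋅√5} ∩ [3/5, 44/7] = {5/3, 7/3, 44/7}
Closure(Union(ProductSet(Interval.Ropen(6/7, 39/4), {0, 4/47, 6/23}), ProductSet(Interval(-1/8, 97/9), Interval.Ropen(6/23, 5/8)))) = Union(ProductSet(Interval(-1/8, 97/9), Interval(6/23, 5/8)), ProductSet(Interval(6/7, 39/4), {0, 4/47, 6/23}))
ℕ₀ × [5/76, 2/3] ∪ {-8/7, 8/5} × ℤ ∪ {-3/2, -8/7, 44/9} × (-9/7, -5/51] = ({-8/7, 8/5} × ℤ) ∪ (ℕ₀ × [5/76, 2/3]) ∪ ({-3/2, -8/7, 44/9} × (-9/7, -5/51])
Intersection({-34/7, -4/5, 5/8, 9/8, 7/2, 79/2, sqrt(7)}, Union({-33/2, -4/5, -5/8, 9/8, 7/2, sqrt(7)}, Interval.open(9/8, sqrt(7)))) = {-4/5, 9/8, 7/2, sqrt(7)}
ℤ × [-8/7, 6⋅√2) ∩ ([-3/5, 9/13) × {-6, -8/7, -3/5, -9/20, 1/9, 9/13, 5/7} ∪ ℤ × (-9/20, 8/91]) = (ℤ × (-9/20, 8/91]) ∪ ({0} × {-8/7, -3/5, -9/20, 1/9, 9/13, 5/7})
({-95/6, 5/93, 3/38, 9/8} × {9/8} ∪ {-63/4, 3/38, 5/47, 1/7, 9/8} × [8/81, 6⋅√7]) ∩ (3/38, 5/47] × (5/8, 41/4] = {5/47} × (5/8, 41/4]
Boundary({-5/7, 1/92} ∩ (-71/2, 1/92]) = {-5/7, 1/92}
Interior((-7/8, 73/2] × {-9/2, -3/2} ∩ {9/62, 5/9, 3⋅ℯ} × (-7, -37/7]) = ∅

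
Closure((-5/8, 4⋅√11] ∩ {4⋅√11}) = {4⋅√11}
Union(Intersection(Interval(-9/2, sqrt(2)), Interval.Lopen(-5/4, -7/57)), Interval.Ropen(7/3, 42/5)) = Union(Interval.Lopen(-5/4, -7/57), Interval.Ropen(7/3, 42/5))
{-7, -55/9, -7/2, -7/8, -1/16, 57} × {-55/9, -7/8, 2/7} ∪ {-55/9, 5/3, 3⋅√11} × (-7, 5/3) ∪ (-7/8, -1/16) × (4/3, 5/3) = ((-7/8, -1/16) × (4/3, 5/3)) ∪ ({-7, -55/9, -7/2, -7/8, -1/16, 57} × {-55/9, -7/8, 2/7}) ∪ ({-55/9, 5/3, 3⋅√11} × (-7, 5/3))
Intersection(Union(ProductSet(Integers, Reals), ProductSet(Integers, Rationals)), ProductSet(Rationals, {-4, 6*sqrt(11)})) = ProductSet(Integers, {-4, 6*sqrt(11)})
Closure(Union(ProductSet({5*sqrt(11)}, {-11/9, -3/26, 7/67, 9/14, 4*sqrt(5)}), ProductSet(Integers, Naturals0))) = Union(ProductSet({5*sqrt(11)}, {-11/9, -3/26, 7/67, 9/14, 4*sqrt(5)}), ProductSet(Integers, Naturals0))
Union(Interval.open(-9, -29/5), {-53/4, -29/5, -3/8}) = Union({-53/4, -3/8}, Interval.Lopen(-9, -29/5))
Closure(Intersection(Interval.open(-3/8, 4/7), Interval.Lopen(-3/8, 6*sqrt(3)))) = Interval(-3/8, 4/7)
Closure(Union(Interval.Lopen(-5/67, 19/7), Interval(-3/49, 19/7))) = Interval(-5/67, 19/7)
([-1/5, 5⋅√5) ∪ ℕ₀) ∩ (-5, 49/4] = [-1/5, 5⋅√5) ∪ {0, 1, …, 12}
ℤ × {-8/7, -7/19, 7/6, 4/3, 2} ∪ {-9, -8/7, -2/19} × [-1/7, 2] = (ℤ × {-8/7, -7/19, 7/6, 4/3, 2}) ∪ ({-9, -8/7, -2/19} × [-1/7, 2])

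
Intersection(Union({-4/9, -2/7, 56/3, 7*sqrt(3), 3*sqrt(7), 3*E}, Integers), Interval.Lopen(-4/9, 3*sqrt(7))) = Union({-2/7, 3*sqrt(7)}, Range(0, 8, 1))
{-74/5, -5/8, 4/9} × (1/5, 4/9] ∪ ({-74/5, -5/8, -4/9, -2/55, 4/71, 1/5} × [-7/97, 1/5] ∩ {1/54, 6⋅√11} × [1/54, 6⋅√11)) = {-74/5, -5/8, 4/9} × (1/5, 4/9]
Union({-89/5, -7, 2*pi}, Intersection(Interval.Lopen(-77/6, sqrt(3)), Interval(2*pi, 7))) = {-89/5, -7, 2*pi}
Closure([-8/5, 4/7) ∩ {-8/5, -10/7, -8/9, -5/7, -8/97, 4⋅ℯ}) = {-8/5, -10/7, -8/9, -5/7, -8/97}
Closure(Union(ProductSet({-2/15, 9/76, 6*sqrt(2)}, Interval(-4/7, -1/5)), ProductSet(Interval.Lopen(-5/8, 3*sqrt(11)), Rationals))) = ProductSet(Interval(-5/8, 3*sqrt(11)), Reals)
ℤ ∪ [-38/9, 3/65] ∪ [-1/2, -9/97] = ℤ ∪ [-38/9, 3/65]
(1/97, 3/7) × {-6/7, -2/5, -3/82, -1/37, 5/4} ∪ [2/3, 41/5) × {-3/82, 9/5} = ([2/3, 41/5) × {-3/82, 9/5}) ∪ ((1/97, 3/7) × {-6/7, -2/5, -3/82, -1/37, 5/4})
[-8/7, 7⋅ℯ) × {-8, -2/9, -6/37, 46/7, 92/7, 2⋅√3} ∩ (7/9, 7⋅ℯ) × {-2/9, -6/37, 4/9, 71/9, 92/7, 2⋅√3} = (7/9, 7⋅ℯ) × {-2/9, -6/37, 92/7, 2⋅√3}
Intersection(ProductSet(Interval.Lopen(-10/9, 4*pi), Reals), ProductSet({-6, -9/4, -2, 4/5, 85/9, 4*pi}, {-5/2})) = ProductSet({4/5, 85/9, 4*pi}, {-5/2})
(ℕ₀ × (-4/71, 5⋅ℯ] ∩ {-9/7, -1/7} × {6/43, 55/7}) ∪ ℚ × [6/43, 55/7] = ℚ × [6/43, 55/7]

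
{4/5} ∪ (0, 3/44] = (0, 3/44] ∪ {4/5}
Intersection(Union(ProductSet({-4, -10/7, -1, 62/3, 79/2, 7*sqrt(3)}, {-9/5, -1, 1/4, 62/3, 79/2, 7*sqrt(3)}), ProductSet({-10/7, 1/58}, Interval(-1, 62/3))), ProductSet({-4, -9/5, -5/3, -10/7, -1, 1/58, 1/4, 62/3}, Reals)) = Union(ProductSet({-10/7, 1/58}, Interval(-1, 62/3)), ProductSet({-4, -10/7, -1, 62/3}, {-9/5, -1, 1/4, 62/3, 79/2, 7*sqrt(3)}))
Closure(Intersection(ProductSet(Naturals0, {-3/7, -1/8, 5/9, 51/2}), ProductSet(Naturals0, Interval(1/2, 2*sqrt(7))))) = ProductSet(Naturals0, {5/9})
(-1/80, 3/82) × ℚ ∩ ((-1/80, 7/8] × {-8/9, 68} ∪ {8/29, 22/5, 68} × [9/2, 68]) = (-1/80, 3/82) × {-8/9, 68}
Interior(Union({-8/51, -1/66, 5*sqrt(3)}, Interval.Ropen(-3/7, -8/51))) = Interval.open(-3/7, -8/51)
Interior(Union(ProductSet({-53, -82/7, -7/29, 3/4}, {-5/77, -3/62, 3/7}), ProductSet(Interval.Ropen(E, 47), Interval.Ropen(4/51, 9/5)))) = ProductSet(Interval.open(E, 47), Interval.open(4/51, 9/5))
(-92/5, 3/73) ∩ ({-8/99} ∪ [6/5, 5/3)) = {-8/99}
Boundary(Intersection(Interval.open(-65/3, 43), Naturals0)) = Range(0, 43, 1)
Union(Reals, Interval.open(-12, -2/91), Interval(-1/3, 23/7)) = Interval(-oo, oo)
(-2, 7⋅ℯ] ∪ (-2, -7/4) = (-2, 7⋅ℯ]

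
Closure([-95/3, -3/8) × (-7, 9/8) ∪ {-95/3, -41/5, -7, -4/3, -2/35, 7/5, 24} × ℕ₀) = ({-95/3, -3/8} × [-7, 9/8]) ∪ ([-95/3, -3/8] × {-7, 9/8}) ∪ ({-95/3, -41/5, -7, -4/3, -2/35, 7/5, 24} × ℕ₀) ∪ ([-95/3, -3/8) × (-7, 9/8))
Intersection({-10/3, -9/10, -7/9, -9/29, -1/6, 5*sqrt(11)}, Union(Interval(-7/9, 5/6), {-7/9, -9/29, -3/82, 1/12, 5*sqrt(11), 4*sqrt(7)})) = {-7/9, -9/29, -1/6, 5*sqrt(11)}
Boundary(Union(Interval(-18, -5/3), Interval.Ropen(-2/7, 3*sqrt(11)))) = {-18, -5/3, -2/7, 3*sqrt(11)}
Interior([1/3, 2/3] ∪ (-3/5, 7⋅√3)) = (-3/5, 7⋅√3)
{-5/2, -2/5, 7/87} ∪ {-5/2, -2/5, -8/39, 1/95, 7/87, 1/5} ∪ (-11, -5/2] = (-11, -5/2] ∪ {-2/5, -8/39, 1/95, 7/87, 1/5}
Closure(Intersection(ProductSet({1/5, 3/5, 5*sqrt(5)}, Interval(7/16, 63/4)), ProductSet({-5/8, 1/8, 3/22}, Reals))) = EmptySet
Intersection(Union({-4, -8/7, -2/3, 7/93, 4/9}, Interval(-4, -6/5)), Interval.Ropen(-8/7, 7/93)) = {-8/7, -2/3}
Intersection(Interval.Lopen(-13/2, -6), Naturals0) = EmptySet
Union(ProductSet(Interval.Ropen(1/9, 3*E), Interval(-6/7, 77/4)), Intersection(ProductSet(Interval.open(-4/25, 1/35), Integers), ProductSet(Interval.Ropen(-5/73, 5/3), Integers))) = Union(ProductSet(Interval.Ropen(-5/73, 1/35), Integers), ProductSet(Interval.Ropen(1/9, 3*E), Interval(-6/7, 77/4)))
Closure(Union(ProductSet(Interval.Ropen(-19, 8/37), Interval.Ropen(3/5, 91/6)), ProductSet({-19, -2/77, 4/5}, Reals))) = Union(ProductSet({-19, 8/37}, Interval(3/5, 91/6)), ProductSet({-19, -2/77, 4/5}, Reals), ProductSet(Interval(-19, 8/37), {3/5, 91/6}), ProductSet(Interval.Ropen(-19, 8/37), Interval.Ropen(3/5, 91/6)))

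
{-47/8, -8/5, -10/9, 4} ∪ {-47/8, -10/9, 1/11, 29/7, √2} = {-47/8, -8/5, -10/9, 1/11, 4, 29/7, √2}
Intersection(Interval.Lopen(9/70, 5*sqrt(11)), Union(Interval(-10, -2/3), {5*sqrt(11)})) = {5*sqrt(11)}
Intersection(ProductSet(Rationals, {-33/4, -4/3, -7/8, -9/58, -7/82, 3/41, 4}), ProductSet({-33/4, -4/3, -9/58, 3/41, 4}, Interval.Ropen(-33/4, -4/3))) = ProductSet({-33/4, -4/3, -9/58, 3/41, 4}, {-33/4})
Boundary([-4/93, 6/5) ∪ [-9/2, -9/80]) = {-9/2, -9/80, -4/93, 6/5}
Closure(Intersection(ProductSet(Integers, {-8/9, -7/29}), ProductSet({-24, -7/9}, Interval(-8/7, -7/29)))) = ProductSet({-24}, {-8/9, -7/29})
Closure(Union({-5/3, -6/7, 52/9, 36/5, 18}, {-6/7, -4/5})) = {-5/3, -6/7, -4/5, 52/9, 36/5, 18}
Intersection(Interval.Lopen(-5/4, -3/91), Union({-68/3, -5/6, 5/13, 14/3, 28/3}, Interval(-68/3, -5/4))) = {-5/6}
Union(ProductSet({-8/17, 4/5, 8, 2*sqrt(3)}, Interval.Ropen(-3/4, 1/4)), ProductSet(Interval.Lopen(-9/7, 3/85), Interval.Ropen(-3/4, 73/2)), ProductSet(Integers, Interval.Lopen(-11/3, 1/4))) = Union(ProductSet({-8/17, 4/5, 8, 2*sqrt(3)}, Interval.Ropen(-3/4, 1/4)), ProductSet(Integers, Interval.Lopen(-11/3, 1/4)), ProductSet(Interval.Lopen(-9/7, 3/85), Interval.Ropen(-3/4, 73/2)))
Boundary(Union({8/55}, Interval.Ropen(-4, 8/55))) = {-4, 8/55}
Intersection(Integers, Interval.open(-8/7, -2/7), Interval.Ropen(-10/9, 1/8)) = Range(-1, 0, 1)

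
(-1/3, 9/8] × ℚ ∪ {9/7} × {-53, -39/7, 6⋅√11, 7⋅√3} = ((-1/3, 9/8] × ℚ) ∪ ({9/7} × {-53, -39/7, 6⋅√11, 7⋅√3})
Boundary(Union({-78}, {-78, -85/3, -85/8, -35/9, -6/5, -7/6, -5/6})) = {-78, -85/3, -85/8, -35/9, -6/5, -7/6, -5/6}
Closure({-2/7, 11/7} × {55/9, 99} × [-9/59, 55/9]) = {-2/7, 11/7} × {55/9, 99} × [-9/59, 55/9]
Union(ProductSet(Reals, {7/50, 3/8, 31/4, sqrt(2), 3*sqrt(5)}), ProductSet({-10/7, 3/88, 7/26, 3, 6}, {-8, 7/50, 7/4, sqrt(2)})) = Union(ProductSet({-10/7, 3/88, 7/26, 3, 6}, {-8, 7/50, 7/4, sqrt(2)}), ProductSet(Reals, {7/50, 3/8, 31/4, sqrt(2), 3*sqrt(5)}))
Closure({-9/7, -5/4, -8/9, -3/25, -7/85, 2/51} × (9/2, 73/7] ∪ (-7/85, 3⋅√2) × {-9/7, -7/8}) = ({-9/7, -5/4, -8/9, -3/25, -7/85, 2/51} × [9/2, 73/7]) ∪ ([-7/85, 3⋅√2] × {-9/7, -7/8})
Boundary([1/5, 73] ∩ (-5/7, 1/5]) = {1/5}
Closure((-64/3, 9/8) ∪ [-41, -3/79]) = [-41, 9/8]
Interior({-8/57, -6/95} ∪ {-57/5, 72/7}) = ∅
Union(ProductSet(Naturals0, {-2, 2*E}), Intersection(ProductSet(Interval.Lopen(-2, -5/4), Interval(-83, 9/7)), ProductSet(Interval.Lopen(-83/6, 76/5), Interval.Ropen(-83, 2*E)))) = Union(ProductSet(Interval.Lopen(-2, -5/4), Interval(-83, 9/7)), ProductSet(Naturals0, {-2, 2*E}))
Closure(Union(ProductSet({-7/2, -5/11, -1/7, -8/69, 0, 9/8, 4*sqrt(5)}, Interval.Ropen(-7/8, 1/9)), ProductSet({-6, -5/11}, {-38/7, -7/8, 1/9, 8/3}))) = Union(ProductSet({-6, -5/11}, {-38/7, -7/8, 1/9, 8/3}), ProductSet({-7/2, -5/11, -1/7, -8/69, 0, 9/8, 4*sqrt(5)}, Interval(-7/8, 1/9)))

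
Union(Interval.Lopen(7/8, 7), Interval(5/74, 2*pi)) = Interval(5/74, 7)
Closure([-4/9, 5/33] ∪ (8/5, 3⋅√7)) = [-4/9, 5/33] ∪ [8/5, 3⋅√7]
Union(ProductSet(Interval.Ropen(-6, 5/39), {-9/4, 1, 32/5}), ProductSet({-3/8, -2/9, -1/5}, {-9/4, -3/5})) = Union(ProductSet({-3/8, -2/9, -1/5}, {-9/4, -3/5}), ProductSet(Interval.Ropen(-6, 5/39), {-9/4, 1, 32/5}))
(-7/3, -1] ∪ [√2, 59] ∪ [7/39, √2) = (-7/3, -1] ∪ [7/39, 59]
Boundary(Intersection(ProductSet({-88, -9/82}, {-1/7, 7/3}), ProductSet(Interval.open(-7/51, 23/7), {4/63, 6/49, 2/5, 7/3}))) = ProductSet({-9/82}, {7/3})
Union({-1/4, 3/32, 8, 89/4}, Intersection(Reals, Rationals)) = Rationals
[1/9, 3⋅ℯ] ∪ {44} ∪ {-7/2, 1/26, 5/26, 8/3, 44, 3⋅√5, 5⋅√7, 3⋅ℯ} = {-7/2, 1/26, 44, 5⋅√7} ∪ [1/9, 3⋅ℯ]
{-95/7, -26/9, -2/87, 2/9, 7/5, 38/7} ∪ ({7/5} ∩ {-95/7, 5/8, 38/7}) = {-95/7, -26/9, -2/87, 2/9, 7/5, 38/7}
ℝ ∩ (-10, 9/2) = (-10, 9/2)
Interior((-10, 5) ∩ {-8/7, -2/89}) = ∅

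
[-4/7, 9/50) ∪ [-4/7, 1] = [-4/7, 1]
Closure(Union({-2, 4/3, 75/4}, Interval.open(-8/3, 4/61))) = Union({4/3, 75/4}, Interval(-8/3, 4/61))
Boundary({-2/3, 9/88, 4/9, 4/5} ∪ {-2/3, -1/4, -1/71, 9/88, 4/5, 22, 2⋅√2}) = {-2/3, -1/4, -1/71, 9/88, 4/9, 4/5, 22, 2⋅√2}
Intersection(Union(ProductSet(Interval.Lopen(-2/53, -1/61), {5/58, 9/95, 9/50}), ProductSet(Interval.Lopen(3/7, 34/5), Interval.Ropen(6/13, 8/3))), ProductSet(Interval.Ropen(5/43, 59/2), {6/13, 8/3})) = ProductSet(Interval.Lopen(3/7, 34/5), {6/13})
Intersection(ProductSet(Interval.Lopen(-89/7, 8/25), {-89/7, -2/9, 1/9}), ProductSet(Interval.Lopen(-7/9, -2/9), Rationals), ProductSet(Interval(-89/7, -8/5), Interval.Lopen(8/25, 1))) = EmptySet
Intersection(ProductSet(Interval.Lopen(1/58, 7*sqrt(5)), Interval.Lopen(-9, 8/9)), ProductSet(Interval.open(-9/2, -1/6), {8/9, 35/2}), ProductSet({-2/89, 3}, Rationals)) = EmptySet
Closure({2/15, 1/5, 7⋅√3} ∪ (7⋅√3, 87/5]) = {2/15, 1/5} ∪ [7⋅√3, 87/5]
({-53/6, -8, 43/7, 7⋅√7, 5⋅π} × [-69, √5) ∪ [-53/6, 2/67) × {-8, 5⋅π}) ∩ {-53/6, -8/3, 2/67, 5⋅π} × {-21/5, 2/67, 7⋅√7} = {-53/6, 5⋅π} × {-21/5, 2/67}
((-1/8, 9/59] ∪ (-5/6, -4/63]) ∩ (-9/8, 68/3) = (-5/6, 9/59]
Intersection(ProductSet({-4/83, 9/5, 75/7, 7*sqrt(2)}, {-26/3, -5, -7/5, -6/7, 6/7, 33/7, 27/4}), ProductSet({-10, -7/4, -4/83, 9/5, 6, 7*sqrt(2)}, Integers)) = ProductSet({-4/83, 9/5, 7*sqrt(2)}, {-5})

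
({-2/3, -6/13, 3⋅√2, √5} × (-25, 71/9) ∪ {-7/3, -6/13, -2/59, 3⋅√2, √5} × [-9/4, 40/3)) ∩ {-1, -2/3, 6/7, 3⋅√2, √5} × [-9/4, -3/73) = {-2/3, 3⋅√2, √5} × [-9/4, -3/73)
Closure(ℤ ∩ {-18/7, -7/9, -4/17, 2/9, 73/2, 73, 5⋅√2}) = {73}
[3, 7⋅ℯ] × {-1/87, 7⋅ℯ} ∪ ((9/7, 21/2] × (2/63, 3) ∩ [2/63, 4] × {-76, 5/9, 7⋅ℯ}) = ((9/7, 4] × {5/9}) ∪ ([3, 7⋅ℯ] × {-1/87, 7⋅ℯ})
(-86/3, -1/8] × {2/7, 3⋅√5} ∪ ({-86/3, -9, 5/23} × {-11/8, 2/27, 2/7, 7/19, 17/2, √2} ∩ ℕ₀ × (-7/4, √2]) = (-86/3, -1/8] × {2/7, 3⋅√5}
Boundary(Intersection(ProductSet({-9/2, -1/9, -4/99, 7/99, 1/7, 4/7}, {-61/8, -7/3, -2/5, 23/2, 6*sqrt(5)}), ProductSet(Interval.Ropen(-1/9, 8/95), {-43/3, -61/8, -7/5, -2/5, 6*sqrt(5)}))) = ProductSet({-1/9, -4/99, 7/99}, {-61/8, -2/5, 6*sqrt(5)})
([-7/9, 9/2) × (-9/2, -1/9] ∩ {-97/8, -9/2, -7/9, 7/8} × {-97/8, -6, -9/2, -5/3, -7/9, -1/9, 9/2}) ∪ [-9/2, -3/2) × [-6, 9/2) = ({-7/9, 7/8} × {-5/3, -7/9, -1/9}) ∪ ([-9/2, -3/2) × [-6, 9/2))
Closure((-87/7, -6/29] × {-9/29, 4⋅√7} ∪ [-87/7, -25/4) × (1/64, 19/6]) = ({-87/7, -25/4} × [1/64, 19/6]) ∪ ([-87/7, -25/4] × {1/64, 19/6}) ∪ ([-87/7, -25/4) × (1/64, 19/6]) ∪ ([-87/7, -6/29] × {-9/29, 4⋅√7})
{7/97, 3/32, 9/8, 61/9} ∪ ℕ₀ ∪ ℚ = ℚ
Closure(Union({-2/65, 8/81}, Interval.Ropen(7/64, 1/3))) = Union({-2/65, 8/81}, Interval(7/64, 1/3))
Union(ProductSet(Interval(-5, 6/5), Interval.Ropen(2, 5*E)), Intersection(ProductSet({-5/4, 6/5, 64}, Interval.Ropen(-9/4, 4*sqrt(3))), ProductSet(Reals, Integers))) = Union(ProductSet({-5/4, 6/5, 64}, Range(-2, 7, 1)), ProductSet(Interval(-5, 6/5), Interval.Ropen(2, 5*E)))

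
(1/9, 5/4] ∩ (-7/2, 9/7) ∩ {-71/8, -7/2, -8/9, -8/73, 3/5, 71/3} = {3/5}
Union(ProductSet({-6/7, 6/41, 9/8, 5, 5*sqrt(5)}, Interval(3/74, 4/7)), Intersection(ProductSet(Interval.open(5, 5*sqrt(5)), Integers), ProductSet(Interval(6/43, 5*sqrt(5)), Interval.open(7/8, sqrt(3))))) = Union(ProductSet({-6/7, 6/41, 9/8, 5, 5*sqrt(5)}, Interval(3/74, 4/7)), ProductSet(Interval.open(5, 5*sqrt(5)), Range(1, 2, 1)))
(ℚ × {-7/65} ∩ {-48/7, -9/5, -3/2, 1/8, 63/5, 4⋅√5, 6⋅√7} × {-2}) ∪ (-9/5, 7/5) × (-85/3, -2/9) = (-9/5, 7/5) × (-85/3, -2/9)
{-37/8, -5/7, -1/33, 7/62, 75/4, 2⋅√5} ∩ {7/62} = {7/62}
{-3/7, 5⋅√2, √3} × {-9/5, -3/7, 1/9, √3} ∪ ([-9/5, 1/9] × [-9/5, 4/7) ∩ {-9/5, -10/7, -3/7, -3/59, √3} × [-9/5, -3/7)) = ({-9/5, -10/7, -3/7, -3/59} × [-9/5, -3/7)) ∪ ({-3/7, 5⋅√2, √3} × {-9/5, -3/7, 1/9, √3})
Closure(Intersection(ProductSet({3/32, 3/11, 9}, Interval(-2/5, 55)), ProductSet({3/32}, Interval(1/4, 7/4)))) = ProductSet({3/32}, Interval(1/4, 7/4))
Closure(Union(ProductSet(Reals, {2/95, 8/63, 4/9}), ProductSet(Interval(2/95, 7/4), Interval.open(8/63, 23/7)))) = Union(ProductSet(Interval(2/95, 7/4), Interval(8/63, 23/7)), ProductSet(Reals, {2/95, 8/63, 4/9}))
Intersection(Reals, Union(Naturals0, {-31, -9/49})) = Union({-31, -9/49}, Naturals0)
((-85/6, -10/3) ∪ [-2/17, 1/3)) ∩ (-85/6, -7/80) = (-85/6, -10/3) ∪ [-2/17, -7/80)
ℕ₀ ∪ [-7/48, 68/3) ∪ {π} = [-7/48, 68/3) ∪ ℕ₀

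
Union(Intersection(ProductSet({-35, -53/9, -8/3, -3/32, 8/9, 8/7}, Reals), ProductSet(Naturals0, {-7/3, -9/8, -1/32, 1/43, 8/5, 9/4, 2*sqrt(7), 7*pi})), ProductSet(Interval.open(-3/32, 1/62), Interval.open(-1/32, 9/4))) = ProductSet(Interval.open(-3/32, 1/62), Interval.open(-1/32, 9/4))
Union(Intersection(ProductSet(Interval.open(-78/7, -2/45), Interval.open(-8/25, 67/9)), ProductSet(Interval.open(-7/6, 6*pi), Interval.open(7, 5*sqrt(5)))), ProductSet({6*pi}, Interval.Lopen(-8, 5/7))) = Union(ProductSet({6*pi}, Interval.Lopen(-8, 5/7)), ProductSet(Interval.open(-7/6, -2/45), Interval.open(7, 67/9)))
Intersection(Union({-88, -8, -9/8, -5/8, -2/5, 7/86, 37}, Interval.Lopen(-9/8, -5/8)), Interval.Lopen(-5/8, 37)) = {-2/5, 7/86, 37}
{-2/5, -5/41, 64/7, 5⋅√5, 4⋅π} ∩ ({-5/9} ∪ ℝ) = {-2/5, -5/41, 64/7, 5⋅√5, 4⋅π}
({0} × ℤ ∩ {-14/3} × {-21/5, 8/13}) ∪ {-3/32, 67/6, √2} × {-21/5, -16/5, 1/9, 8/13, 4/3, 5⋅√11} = {-3/32, 67/6, √2} × {-21/5, -16/5, 1/9, 8/13, 4/3, 5⋅√11}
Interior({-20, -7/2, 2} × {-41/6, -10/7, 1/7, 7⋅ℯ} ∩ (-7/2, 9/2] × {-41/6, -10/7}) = ∅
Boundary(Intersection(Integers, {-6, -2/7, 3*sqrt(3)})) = {-6}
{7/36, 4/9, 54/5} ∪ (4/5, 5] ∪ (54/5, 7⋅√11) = {7/36, 4/9} ∪ (4/5, 5] ∪ [54/5, 7⋅√11)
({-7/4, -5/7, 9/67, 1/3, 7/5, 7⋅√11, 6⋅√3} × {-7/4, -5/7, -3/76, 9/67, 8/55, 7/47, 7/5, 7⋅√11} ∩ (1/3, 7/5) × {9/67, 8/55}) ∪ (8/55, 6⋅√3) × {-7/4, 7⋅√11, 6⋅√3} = (8/55, 6⋅√3) × {-7/4, 7⋅√11, 6⋅√3}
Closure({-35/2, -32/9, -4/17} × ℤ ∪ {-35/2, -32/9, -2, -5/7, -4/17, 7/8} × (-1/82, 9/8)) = ({-35/2, -32/9, -4/17} × ℤ) ∪ ({-35/2, -32/9, -2, -5/7, -4/17, 7/8} × [-1/82, 9/8])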